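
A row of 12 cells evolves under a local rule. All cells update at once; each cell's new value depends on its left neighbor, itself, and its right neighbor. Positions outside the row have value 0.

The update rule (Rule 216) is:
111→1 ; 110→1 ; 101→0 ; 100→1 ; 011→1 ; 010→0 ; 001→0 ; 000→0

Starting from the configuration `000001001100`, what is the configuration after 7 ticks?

000000001111

000000101110
000000001111
000000001111  (fixed point — unchanged through tick 7)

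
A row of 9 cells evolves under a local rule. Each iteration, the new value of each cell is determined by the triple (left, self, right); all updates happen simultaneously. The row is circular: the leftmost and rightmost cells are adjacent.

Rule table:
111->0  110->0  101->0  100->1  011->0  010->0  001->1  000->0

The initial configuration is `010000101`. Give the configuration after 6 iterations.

000110000

iteration 1: 001001000
iteration 2: 010110100
iteration 3: 100000010
iteration 4: 010000100
iteration 5: 101001010
iteration 6: 000110000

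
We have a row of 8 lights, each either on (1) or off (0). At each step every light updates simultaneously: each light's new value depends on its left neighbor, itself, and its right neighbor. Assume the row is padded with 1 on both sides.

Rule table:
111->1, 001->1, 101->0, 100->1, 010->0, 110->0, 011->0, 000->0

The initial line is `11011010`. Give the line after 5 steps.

10000000
01000001
00100010
11010100
10000011

10000011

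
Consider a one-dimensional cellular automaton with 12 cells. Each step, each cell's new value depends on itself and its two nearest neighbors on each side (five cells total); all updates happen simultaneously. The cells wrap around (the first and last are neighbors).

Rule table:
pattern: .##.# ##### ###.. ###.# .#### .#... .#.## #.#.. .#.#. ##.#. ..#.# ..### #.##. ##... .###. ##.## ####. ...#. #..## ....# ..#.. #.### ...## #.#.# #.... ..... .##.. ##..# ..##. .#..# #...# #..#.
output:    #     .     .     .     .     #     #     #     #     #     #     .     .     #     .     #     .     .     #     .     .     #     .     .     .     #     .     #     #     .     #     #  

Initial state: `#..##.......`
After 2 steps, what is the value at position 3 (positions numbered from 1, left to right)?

#

..##.#.###..
..###.##..#.
position 3 holds #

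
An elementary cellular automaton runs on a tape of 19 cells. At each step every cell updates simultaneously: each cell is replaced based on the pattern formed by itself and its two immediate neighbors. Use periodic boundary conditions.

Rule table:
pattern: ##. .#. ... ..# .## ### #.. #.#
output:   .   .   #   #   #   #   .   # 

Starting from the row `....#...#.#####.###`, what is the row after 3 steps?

##..##.#####.###..#

.###..##.#####.###.
###..##.#####.###..
##..##.#####.###..#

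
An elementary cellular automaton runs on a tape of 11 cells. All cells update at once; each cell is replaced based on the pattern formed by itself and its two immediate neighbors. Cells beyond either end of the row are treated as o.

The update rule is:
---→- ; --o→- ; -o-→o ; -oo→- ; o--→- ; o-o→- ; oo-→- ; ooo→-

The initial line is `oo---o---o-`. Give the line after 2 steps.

step 1: -----o---o-
step 2: -----o---o-

-----o---o-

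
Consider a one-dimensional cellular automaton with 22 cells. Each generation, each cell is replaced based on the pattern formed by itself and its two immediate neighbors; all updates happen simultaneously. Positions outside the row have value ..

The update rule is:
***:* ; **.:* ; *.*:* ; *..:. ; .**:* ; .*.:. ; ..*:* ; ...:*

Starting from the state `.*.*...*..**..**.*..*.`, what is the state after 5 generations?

*.*..**..***.****..*..
.*..***.*********.*..*
*..***************..*.
..****************.*..
*******************..*

*******************..*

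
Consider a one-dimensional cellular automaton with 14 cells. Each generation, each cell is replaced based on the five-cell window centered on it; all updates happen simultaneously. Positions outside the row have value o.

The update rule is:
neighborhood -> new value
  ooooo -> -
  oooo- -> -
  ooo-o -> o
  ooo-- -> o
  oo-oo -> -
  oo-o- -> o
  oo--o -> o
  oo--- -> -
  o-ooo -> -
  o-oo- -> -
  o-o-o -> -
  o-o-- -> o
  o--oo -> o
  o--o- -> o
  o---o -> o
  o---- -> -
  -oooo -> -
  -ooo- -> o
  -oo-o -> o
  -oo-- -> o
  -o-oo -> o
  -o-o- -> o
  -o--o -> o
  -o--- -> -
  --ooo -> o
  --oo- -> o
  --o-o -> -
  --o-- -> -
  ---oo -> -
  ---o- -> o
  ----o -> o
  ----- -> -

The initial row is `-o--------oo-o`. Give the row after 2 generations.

oo------o-oo--
-o----oo-o-ooo

-o----oo-o-ooo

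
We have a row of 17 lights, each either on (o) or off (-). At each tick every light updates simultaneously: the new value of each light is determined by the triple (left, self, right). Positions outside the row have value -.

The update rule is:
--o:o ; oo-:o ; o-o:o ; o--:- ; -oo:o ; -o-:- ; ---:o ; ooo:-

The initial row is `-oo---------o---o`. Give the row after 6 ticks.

--oo--ooo-o-oo-o-

tick 1: ooo-oooooooo--oo-
tick 2: o-ooo------o-ooo-
tick 3: -oo-o-ooooo-oo-o-
tick 4: oooo-oo---ooooo--
tick 5: o--oooo-ooo---o-o
tick 6: --oo--ooo-o-oo-o-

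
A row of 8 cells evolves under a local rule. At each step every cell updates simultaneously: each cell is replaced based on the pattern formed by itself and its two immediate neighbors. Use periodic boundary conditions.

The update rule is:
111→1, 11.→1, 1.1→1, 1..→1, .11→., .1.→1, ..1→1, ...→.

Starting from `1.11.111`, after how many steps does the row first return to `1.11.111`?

11.11.11
111.11.1
1111.11.
.1111.11
1.1111.1
11.1111.
.11.1111
1.11.111

8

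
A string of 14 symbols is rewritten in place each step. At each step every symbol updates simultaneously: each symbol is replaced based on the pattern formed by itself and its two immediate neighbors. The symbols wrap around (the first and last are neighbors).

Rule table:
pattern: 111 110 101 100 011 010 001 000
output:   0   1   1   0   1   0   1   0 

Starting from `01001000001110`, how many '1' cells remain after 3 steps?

5

step 1: 10010000011010
step 2: 00100000111101
step 3: 01000001100110
count of 1: 5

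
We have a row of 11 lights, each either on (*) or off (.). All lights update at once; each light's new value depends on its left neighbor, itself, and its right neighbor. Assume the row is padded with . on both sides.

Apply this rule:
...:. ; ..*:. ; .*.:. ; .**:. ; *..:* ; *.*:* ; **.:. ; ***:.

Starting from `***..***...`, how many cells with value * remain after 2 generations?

2

...*....*..
....*....*.
count of *: 2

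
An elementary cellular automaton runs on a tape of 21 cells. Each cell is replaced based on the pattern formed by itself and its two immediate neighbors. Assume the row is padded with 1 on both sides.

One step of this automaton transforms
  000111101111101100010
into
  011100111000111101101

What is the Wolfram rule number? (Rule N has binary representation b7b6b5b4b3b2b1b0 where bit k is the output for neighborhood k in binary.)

107

position 4: 111 → 0  (bit 7 = 0)
position 6: 110 → 1  (bit 6 = 1)
position 7: 101 → 1  (bit 5 = 1)
position 0: 100 → 0  (bit 4 = 0)
position 3: 011 → 1  (bit 3 = 1)
position 19: 010 → 0  (bit 2 = 0)
position 2: 001 → 1  (bit 1 = 1)
position 1: 000 → 1  (bit 0 = 1)
bits b7..b0 = 01101011 = 107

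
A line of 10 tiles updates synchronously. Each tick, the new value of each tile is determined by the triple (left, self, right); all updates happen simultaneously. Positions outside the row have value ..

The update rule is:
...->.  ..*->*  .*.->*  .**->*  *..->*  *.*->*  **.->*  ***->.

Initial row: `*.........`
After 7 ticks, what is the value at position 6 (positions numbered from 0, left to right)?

tick 1: **........
tick 2: ***.......
tick 3: *.**......
tick 4: *****.....
tick 5: *...**....
tick 6: **.****...
tick 7: ****..**..
position 6 holds *

*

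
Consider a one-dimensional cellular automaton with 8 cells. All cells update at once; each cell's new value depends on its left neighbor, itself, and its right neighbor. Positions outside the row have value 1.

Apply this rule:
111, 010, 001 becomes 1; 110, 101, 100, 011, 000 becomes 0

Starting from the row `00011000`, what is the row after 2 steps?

00100001
01100010

01100010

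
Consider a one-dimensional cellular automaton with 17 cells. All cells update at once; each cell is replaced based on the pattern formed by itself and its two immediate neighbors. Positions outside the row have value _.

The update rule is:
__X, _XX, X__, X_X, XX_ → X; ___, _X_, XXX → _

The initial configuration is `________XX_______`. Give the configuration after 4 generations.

_______XXXX______
______XX__XX_____
_____XXXXXXXX____
____XX______XX___

____XX______XX___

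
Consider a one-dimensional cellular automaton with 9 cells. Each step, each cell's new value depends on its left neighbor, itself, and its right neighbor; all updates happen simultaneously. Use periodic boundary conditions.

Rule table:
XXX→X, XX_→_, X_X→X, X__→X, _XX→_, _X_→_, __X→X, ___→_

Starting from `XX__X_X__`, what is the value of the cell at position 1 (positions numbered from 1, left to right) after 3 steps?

__XX_X_XX
XX__X_X__  (repeats step 0; period 2)
step 3: __XX_X_XX
position 1 holds _

_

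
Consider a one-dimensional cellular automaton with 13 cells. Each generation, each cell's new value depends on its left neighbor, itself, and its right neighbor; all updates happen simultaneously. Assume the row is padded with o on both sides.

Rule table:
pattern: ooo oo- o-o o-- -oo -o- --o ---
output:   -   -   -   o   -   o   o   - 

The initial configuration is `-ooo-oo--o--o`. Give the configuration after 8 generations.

generation 1: -------ooooo-
generation 2: o-----o------
generation 3: -o---ooo----o
generation 4: -oo-o---o--o-
generation 5: ----oo-ooooo-
generation 6: o--o---------
generation 7: -oooo-------o
generation 8: -----o-----o-

-----o-----o-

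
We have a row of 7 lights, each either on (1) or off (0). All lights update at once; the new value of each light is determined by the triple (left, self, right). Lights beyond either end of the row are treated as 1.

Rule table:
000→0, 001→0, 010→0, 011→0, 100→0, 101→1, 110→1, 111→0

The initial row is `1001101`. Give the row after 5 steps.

1000000

1000110
1000011
1000000
1000000  (fixed point — unchanged through step 5)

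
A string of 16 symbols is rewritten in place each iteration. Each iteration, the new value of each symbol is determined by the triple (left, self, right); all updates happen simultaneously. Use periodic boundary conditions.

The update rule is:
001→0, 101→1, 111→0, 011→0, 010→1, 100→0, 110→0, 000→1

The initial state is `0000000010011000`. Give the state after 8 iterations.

0000011100011100

1111111010000011
0000000110111000
1111110001000011
0000000101011000
1111110111100011
0000001000001000
1111101011101011
0000011100011100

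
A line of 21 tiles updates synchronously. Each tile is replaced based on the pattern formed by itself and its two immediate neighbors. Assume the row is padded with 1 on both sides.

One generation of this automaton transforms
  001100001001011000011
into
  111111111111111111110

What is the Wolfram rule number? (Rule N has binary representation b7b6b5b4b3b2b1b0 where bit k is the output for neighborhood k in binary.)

127

position 20: 111 → 0  (bit 7 = 0)
position 3: 110 → 1  (bit 6 = 1)
position 12: 101 → 1  (bit 5 = 1)
position 0: 100 → 1  (bit 4 = 1)
position 2: 011 → 1  (bit 3 = 1)
position 8: 010 → 1  (bit 2 = 1)
position 1: 001 → 1  (bit 1 = 1)
position 5: 000 → 1  (bit 0 = 1)
bits b7..b0 = 01111111 = 127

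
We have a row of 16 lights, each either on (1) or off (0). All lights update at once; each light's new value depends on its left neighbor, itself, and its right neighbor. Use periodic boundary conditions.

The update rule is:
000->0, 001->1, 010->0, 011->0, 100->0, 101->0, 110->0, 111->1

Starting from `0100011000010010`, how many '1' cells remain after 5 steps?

4

step 1: 1000100000100100
step 2: 0001000001001001
step 3: 0010000010010010
step 4: 0100000100100100
step 5: 1000001001001000
count of 1: 4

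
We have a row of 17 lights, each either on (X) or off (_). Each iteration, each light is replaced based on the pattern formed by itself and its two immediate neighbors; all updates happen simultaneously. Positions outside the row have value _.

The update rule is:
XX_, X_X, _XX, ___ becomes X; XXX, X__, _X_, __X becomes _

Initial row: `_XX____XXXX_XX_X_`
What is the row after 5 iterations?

XX_XX_______XXXXX

_XX_XX_X__XXXXX__
_XXXXXX___X___X_X
_X____X_X___X__X_
___XX__X__X______
XX_XX_______XXXXX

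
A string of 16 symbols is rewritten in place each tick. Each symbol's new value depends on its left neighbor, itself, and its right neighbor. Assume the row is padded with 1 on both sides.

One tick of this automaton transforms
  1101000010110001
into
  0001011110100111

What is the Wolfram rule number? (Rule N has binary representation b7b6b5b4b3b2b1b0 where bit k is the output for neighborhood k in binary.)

15

position 0: 111 → 0  (bit 7 = 0)
position 1: 110 → 0  (bit 6 = 0)
position 2: 101 → 0  (bit 5 = 0)
position 4: 100 → 0  (bit 4 = 0)
position 10: 011 → 1  (bit 3 = 1)
position 3: 010 → 1  (bit 2 = 1)
position 7: 001 → 1  (bit 1 = 1)
position 5: 000 → 1  (bit 0 = 1)
bits b7..b0 = 00001111 = 15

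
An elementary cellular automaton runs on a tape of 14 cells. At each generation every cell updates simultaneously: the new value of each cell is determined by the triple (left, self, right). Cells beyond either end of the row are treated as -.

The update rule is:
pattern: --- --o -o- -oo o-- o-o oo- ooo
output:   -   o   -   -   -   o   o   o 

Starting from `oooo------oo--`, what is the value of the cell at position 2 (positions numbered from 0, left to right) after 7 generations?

-ooo-----o-o--
o-oo----o-o---
-o-o---o-o----
o-o---o-o-----
-o---o-o------
o---o-o-------
---o-o--------
position 2 holds -

-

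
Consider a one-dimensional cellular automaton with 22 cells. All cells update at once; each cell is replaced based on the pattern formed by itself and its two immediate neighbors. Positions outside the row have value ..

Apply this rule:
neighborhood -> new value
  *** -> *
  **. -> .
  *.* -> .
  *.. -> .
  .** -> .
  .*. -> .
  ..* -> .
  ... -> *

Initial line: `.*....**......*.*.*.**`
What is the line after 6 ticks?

**......****..**......

tick 1: ...**....****.........
tick 2: **....**..**..********
tick 3: ...**..........******.
tick 4: **....********..****..
tick 5: ...**..******....**..*
tick 6: **......****..**......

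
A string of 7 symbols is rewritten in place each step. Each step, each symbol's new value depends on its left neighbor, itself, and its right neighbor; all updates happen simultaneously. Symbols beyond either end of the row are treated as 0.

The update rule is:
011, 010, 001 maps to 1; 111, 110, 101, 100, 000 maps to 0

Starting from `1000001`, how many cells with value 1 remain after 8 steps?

2

1000011
1000110
1001100
1011000
1010000
1010000  (fixed point — unchanged through step 8)
count of 1: 2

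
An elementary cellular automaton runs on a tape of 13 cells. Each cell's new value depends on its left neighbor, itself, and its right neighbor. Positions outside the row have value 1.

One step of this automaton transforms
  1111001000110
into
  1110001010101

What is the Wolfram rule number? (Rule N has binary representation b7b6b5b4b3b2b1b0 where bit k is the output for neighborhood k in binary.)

173

position 0: 111 → 1  (bit 7 = 1)
position 3: 110 → 0  (bit 6 = 0)
position 12: 101 → 1  (bit 5 = 1)
position 4: 100 → 0  (bit 4 = 0)
position 10: 011 → 1  (bit 3 = 1)
position 6: 010 → 1  (bit 2 = 1)
position 5: 001 → 0  (bit 1 = 0)
position 8: 000 → 1  (bit 0 = 1)
bits b7..b0 = 10101101 = 173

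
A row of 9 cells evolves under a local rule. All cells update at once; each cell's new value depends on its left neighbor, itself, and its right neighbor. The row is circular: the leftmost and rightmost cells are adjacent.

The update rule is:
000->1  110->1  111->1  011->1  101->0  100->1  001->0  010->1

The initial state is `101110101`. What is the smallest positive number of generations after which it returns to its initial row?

101110101

1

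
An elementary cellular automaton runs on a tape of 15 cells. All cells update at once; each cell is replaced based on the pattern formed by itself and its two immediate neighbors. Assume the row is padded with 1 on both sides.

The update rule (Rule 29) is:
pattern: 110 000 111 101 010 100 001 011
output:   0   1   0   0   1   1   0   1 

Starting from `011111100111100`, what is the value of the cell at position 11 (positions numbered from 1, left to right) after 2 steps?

010000010100010
011111010111010
position 11 holds 1

1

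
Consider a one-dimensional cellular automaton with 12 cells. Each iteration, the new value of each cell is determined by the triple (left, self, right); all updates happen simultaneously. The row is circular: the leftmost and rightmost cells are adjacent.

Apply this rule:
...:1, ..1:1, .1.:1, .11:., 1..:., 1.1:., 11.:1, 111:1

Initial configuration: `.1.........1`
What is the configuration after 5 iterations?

.1.111111111
.1..11111111
.1.1.1111111
.1.1..111111
.1.1.1.11111

.1.1.1.11111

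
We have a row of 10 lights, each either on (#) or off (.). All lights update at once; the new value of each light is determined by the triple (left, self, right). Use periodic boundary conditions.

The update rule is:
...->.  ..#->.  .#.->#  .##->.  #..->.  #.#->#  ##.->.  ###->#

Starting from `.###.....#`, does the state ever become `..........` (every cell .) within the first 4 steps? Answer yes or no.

yes

step 1: #.#......#
step 2: .##.......
step 3: ..........
all cells are . at step 3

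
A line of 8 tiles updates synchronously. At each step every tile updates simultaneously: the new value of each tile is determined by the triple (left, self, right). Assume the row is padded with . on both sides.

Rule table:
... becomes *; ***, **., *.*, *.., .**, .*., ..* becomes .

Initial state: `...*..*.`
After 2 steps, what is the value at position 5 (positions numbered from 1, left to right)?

**......
...*****
position 5 holds *

*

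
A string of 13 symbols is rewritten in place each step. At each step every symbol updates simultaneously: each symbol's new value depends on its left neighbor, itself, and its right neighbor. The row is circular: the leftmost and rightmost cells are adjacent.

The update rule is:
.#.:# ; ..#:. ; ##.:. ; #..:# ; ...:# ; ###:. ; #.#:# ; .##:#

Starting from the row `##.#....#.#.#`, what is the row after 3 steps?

######.#.###.

..#####.#####
#.#....##....
######.#.###.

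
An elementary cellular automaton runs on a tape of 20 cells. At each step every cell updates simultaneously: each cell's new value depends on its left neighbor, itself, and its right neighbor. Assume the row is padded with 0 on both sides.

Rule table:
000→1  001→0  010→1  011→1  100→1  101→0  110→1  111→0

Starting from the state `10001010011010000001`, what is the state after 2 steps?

10101011011010000101

11101011011011111101
10101011011010000101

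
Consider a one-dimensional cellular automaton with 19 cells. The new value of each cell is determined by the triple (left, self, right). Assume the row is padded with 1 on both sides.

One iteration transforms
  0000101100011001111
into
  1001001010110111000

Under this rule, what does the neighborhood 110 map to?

0

At position 7 the neighborhood is 110; the next row has 0 there.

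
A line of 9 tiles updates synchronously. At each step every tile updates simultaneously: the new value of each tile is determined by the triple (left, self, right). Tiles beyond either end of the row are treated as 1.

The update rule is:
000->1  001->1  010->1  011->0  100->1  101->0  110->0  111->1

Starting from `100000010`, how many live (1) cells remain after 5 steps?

7

011111110
001111100
110111011
100010001
011111110
count of 1: 7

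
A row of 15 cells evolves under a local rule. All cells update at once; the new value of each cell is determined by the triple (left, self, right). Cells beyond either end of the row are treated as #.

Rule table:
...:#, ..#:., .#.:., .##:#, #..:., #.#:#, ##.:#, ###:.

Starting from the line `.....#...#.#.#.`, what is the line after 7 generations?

#.....###...##.

generation 1: .###...#..#.#.#
generation 2: ##.#.#.....#.##
generation 3: .##.#..###..##.
generation 4: ####...#.#..###
generation 5: ...#.#..#...#..
generation 6: .#..#.....#....
generation 7: #.....###...##.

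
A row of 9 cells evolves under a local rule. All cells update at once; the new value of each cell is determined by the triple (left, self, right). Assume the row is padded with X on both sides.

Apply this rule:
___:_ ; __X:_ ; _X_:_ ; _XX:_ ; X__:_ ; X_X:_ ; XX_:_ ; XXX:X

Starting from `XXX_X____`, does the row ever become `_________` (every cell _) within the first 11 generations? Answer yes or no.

generation 1: XX_______
generation 2: X________
generation 3: _________
all cells are _ at generation 3

yes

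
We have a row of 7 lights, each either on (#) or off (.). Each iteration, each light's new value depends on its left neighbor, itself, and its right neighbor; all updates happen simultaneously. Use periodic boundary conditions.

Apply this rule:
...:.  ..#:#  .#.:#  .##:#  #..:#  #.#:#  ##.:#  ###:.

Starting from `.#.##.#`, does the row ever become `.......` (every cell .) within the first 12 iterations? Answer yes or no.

iteration 1: #######
iteration 2: .......
all cells are . at iteration 2

yes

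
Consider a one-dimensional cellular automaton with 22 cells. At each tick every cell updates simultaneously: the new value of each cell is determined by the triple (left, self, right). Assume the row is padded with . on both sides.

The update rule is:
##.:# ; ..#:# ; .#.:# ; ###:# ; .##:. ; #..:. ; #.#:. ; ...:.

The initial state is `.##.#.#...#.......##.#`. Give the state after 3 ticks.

tick 1: #.#.#.#..##......#.#.#
tick 2: #.#.#.#.#.#.....##.#.#
tick 3: #.#.#.#.#.#....#.#.#.#

#.#.#.#.#.#....#.#.#.#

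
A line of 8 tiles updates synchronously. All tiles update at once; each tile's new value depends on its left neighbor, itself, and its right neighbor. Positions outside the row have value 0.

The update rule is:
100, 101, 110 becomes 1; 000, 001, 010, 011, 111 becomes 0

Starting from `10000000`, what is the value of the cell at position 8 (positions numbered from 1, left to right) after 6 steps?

0

01000000
00100000
00010000
00001000
00000100
00000010
position 8 holds 0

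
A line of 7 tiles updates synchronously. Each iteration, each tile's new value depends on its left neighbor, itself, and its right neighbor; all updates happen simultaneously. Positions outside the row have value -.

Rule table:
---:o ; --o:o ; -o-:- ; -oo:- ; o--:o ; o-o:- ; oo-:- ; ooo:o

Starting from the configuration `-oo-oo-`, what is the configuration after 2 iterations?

-ooooo-

iteration 1: o-----o
iteration 2: -ooooo-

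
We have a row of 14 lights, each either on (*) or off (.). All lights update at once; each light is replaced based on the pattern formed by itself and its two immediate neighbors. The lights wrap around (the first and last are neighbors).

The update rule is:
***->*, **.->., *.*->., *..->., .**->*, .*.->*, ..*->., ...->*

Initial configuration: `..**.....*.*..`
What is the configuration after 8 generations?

*.*..***.*.*.*
..*..**..*.*.*
..*..*...*.*.*
..*..*.*.*.*.*
..*..*.*.*.*.*  (fixed point — unchanged through generation 8)

..*..*.*.*.*.*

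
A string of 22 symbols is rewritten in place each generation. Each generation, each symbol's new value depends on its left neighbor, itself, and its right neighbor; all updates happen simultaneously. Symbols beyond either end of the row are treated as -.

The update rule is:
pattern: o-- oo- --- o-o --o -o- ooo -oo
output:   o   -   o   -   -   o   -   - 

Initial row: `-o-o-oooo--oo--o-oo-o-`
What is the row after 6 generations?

ooooooooooooooooo-----

generation 1: -o-o-----o---o-o----oo
generation 2: -o-ooooo-ooo-o-oooo---
generation 3: -o-----------o-----ooo
generation 4: -ooooooooooo-ooooo----
generation 5: ------------------oooo
generation 6: ooooooooooooooooo-----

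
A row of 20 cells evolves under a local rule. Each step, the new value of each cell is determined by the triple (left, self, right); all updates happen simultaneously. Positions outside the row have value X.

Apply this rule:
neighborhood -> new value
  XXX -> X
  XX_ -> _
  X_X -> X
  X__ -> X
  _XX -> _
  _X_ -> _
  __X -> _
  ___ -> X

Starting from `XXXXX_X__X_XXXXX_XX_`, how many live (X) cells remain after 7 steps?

9

step 1: XXXX_X_X__X_XXX_X__X
step 2: XXX_X_X_X__X_X_X_X__
step 3: XX_X_X_X_X__X_X_X_X_
step 4: X_X_X_X_X_X__X_X_X_X
step 5: _X_X_X_X_X_X__X_X_X_
step 6: X_X_X_X_X_X_X__X_X_X
step 7: _X_X_X_X_X_X_X__X_X_
count of X: 9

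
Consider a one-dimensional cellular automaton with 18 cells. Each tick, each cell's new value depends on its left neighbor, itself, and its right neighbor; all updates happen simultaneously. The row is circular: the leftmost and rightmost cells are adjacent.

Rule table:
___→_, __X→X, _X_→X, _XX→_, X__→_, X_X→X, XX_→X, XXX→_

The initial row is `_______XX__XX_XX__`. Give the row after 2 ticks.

_____XXXXXXX_XXX__

tick 1: ______X_X_X_XX_X__
tick 2: _____XXXXXXX_XXX__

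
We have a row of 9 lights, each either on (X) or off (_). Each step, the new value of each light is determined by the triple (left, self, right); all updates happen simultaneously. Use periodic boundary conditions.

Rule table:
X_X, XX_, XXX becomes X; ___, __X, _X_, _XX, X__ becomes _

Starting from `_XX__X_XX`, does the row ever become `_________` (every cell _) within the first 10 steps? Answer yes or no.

X_X___X_X
XX_____X_
_X______X
X________
_________
all cells are _ at step 5

yes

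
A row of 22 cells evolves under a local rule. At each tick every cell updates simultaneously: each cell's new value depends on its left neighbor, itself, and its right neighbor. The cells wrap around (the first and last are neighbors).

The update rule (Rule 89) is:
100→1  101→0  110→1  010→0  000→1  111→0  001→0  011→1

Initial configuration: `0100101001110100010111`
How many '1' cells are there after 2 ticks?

0010000101010011000101
1001110000001011110000
count of 1: 9

9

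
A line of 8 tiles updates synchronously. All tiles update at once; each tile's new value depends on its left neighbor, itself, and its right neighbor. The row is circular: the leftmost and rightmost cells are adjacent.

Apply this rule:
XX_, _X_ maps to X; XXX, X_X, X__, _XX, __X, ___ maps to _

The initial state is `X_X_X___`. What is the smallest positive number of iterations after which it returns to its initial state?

1

iteration 1: X_X_X___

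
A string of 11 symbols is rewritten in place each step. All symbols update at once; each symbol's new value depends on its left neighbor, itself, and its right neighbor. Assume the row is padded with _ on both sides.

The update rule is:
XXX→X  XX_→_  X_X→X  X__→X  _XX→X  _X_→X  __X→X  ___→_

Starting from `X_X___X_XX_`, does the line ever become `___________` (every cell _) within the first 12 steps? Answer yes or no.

XXXX_XXXX_X
XXX_XXXX_XX
XX_XXXX_XX_
X_XXXX_XX_X
XXXXX_XX_XX
XXXX_XX_XX_
XXX_XX_XX_X
XX_XX_XX_XX
X_XX_XX_XX_
XXX_XX_XX_X  (repeats step 7; period 3)
step 12: X_XX_XX_XX_
step 12 is X_XX_XX_XX_, still not uniform _

no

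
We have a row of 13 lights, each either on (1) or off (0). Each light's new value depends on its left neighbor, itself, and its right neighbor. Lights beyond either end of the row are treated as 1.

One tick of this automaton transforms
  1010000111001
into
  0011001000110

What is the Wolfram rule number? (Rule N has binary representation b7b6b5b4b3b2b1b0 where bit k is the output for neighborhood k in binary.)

position 8: 111 → 0  (bit 7 = 0)
position 0: 110 → 0  (bit 6 = 0)
position 1: 101 → 0  (bit 5 = 0)
position 3: 100 → 1  (bit 4 = 1)
position 7: 011 → 0  (bit 3 = 0)
position 2: 010 → 1  (bit 2 = 1)
position 6: 001 → 1  (bit 1 = 1)
position 4: 000 → 0  (bit 0 = 0)
bits b7..b0 = 00010110 = 22

22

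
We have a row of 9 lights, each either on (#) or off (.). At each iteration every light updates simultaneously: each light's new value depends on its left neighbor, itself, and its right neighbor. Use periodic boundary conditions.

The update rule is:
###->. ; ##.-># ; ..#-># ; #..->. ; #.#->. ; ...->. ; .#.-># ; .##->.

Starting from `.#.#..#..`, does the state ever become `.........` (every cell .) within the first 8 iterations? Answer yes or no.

##.#.##..
.#.#..#.#
.#.#.##.#
.#.#..#.#  (repeats iteration 2; period 2)
iteration 8: .#.#..#.#
iteration 8 is .#.#..#.#, still not uniform .

no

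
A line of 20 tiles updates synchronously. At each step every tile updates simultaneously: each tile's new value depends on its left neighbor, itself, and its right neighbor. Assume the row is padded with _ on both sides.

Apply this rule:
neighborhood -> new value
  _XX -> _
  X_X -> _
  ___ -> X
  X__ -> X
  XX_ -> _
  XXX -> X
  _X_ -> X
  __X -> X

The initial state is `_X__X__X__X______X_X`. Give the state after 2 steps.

_XXXXXXXXXXXXXXXX__X

XXXXXXXXXXXXXXXXXX_X
_XXXXXXXXXXXXXXXX__X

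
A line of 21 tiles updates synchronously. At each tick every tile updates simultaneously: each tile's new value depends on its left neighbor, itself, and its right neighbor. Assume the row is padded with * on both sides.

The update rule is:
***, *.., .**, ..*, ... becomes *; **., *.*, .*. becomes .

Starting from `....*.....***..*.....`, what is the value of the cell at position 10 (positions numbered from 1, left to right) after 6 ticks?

*

****.*******.**.*****
***..******..*..*****
**.*******.**.*******
*..******..*..*******
.*******.**.*********
.******..*..*********
position 10 holds *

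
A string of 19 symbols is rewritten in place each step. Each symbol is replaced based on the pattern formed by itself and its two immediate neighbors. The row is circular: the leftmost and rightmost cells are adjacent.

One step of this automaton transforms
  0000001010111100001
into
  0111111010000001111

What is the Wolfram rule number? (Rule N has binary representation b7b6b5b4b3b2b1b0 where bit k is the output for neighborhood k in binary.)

7

position 11: 111 → 0  (bit 7 = 0)
position 13: 110 → 0  (bit 6 = 0)
position 7: 101 → 0  (bit 5 = 0)
position 0: 100 → 0  (bit 4 = 0)
position 10: 011 → 0  (bit 3 = 0)
position 6: 010 → 1  (bit 2 = 1)
position 5: 001 → 1  (bit 1 = 1)
position 1: 000 → 1  (bit 0 = 1)
bits b7..b0 = 00000111 = 7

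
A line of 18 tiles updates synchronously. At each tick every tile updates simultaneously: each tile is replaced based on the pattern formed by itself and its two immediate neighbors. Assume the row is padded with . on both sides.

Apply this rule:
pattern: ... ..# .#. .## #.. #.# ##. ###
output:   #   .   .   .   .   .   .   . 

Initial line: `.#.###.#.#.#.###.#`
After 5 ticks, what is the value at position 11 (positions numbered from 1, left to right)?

..................
##################
..................  (repeats tick 1; period 2)
tick 5: ..................
position 11 holds .

.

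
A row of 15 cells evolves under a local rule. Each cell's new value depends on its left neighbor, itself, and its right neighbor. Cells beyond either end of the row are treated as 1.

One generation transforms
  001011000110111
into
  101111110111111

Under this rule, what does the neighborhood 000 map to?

1

At position 7 the neighborhood is 000; the next row has 1 there.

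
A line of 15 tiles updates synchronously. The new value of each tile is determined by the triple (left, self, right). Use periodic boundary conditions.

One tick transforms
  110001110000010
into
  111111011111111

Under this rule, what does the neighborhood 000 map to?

At position 3 the neighborhood is 000; the next row has 1 there.

1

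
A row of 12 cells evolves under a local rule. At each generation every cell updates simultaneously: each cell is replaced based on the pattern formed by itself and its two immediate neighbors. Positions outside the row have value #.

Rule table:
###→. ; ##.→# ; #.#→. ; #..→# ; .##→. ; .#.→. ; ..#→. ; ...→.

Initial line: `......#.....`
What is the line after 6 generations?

##..##......

#......#....
##......#...
.##......#..
..##......#.
#..##.......
##..##......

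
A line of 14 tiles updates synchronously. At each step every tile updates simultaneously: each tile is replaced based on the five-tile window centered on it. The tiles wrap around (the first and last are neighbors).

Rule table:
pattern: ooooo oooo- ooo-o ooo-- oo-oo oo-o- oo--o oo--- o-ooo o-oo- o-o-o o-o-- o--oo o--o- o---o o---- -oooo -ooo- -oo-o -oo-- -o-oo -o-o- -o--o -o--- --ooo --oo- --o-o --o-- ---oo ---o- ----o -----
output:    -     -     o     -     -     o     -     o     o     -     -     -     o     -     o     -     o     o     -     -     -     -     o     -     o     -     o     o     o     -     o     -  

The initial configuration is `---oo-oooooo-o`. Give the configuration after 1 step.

-oo---oo---oo-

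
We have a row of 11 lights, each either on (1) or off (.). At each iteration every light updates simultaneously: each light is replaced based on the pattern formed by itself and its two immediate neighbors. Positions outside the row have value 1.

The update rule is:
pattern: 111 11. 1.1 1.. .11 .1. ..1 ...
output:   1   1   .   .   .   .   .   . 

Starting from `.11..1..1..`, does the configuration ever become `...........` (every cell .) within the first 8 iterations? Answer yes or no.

yes

..1........
...........
all cells are . at iteration 2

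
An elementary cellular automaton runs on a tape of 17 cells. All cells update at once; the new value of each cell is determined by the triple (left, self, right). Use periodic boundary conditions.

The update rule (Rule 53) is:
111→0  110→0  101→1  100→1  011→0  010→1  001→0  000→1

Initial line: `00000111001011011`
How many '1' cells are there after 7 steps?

7

step 1: 11110000101100100
step 2: 00001110110010110
step 3: 11100001001011001
step 4: 00011101101100100
step 5: 11000010010010111
step 6: 00111011011011000
step 7: 10000100100100111
count of 1: 7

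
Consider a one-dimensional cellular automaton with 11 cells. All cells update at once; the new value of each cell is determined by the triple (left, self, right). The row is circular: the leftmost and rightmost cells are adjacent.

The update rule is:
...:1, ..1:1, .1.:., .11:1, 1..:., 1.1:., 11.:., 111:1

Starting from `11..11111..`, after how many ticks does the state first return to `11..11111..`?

11

1..11111..1
..11111..11
.11111..11.
11111..11..
1111..11..1
111..11..11
11..11..111
1..11..1111
..11..11111
.11..11111.
11..11111..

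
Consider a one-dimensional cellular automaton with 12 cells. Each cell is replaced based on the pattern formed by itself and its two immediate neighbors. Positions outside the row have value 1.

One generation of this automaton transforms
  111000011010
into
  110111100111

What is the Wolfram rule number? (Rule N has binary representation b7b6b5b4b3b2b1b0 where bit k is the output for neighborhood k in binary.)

position 0: 111 → 1  (bit 7 = 1)
position 2: 110 → 0  (bit 6 = 0)
position 9: 101 → 1  (bit 5 = 1)
position 3: 100 → 1  (bit 4 = 1)
position 7: 011 → 0  (bit 3 = 0)
position 10: 010 → 1  (bit 2 = 1)
position 6: 001 → 1  (bit 1 = 1)
position 4: 000 → 1  (bit 0 = 1)
bits b7..b0 = 10110111 = 183

183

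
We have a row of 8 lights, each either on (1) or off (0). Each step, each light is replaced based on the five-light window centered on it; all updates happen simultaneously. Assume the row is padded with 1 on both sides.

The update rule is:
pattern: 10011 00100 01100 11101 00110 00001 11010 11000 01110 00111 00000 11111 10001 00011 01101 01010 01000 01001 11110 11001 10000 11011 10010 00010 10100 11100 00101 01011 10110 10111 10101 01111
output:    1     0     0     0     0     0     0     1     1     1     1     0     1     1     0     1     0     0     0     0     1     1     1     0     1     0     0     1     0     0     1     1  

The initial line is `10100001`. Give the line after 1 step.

00101011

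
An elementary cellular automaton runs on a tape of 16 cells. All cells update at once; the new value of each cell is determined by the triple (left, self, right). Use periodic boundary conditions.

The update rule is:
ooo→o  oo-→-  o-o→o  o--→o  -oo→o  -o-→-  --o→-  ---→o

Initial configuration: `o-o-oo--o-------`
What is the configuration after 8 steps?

-o-oo-o--oooooo-
--oo-o-o-ooooo-o
o-o-o-o-ooooo-o-
-o-o-o-ooooo-o-o
o-o-o-ooooo-o-o-
-o-o-ooooo-o-o-o
o-o-ooooo-o-o-o-
-o-ooooo-o-o-o-o

-o-ooooo-o-o-o-o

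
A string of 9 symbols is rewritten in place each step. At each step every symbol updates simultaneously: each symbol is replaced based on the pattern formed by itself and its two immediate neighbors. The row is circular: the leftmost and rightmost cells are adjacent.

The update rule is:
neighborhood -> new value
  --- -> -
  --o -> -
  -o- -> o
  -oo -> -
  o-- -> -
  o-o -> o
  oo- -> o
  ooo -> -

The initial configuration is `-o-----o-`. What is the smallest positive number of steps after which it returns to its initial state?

-o-----o-

1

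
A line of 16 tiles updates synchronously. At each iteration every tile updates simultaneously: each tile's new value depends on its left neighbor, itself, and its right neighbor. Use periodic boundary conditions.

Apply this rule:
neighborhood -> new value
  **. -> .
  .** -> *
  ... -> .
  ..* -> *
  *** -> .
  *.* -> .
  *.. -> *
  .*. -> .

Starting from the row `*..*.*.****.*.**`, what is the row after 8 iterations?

..*...**.**.*..*

.**....*......*.
**.*..*.*....*.*
....**...*..*..*
*..**.*.*.**.**.
.***......*..*..
**..*....*.**.*.
*.**.*..*..*....
..*...**.**.*..*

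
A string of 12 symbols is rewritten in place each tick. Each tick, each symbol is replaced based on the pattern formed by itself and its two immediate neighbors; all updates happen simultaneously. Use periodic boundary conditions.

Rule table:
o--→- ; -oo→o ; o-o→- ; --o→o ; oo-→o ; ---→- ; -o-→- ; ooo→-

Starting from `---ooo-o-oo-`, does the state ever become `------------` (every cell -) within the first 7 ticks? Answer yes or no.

no

--oo-o---oo-
-ooo----ooo-
oo-o---oo-o-
oo----ooo---
oo---oo-o--o
-o--ooo---oo
---oo-o--ooo
tick 7 is ---oo-o--ooo, still not uniform -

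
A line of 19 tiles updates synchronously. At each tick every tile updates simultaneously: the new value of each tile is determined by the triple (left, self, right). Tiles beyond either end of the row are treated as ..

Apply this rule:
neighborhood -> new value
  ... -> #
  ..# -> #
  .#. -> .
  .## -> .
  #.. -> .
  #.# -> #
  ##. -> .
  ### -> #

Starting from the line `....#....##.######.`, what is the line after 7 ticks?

###..#.#.#..#..#...

tick 1: ####..###..#.####..
tick 2: .##..#.#..#.#.##..#
tick 3: #...#.#..#.#.#...#.
tick 4: ..##.#..#.#.#..##..
tick 5: ##..#..#.#.#..#...#
tick 6: ...#..#.#.#..#..##.
tick 7: ###..#.#.#..#..#...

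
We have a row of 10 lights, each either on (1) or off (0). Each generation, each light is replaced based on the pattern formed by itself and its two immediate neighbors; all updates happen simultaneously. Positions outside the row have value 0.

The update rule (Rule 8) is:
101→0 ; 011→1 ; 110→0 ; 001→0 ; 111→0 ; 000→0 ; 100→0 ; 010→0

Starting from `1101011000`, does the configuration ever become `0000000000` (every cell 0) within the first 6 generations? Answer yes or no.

yes

generation 1: 1000010000
generation 2: 0000000000
all cells are 0 at generation 2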